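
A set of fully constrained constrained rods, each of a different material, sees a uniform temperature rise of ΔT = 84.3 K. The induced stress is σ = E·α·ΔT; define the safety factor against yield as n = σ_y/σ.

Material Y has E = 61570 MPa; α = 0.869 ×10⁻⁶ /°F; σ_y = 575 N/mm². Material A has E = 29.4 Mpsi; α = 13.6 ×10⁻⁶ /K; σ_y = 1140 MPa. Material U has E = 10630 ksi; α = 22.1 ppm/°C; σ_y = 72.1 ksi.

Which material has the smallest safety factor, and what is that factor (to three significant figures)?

material U, n = 3.64

Converting E to GPa, α to ×10⁻⁶/K, σ_y to MPa, then σ and n for each:
  material Y: E = 61.57, α = 1.56, σ_y = 575.0 → σ = 8.12 MPa, n = 70.8
  material A: E = 202.7, α = 13.6, σ_y = 1140 → σ = 232 MPa, n = 4.91
  material U: E = 73.29, α = 22.1, σ_y = 497.1 → σ = 137 MPa, n = 3.64
Smallest n: material U with n = 3.64.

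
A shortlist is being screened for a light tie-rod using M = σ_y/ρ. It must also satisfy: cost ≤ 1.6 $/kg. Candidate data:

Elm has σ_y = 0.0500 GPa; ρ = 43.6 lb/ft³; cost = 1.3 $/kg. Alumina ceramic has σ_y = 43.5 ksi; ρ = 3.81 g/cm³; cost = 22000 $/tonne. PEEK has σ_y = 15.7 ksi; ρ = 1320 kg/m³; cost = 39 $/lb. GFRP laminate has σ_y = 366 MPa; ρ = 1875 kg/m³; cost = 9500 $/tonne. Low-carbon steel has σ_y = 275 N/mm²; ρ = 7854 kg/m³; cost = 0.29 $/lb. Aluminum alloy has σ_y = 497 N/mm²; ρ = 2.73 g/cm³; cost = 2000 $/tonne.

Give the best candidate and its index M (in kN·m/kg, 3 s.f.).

Screen on constraints: cost ≤ 1.6 $/kg. Survivors: elm, low-carbon steel.
Putting every candidate on a common basis:
  elm: σ_y = 50.00 MPa, ρ = 698.4 kg/m³
  low-carbon steel: σ_y = 275.0 MPa, ρ = 7854 kg/m³
  elm: M = 71.6 kN·m/kg
  low-carbon steel: M = 35.0 kN·m/kg
The maximum is for elm.

elm, M = 71.6 kN·m/kg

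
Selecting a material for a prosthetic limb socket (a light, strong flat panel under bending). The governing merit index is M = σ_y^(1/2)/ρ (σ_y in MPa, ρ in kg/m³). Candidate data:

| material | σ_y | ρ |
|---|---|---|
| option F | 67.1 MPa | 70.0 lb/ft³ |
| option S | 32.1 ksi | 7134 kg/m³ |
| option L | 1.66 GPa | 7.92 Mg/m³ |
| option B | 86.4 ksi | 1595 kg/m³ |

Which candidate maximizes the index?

option B

After converting to SI:
  option F: σ_y = 67.10 MPa, ρ = 1121 kg/m³
  option S: σ_y = 221.3 MPa, ρ = 7134 kg/m³
  option L: σ_y = 1660 MPa, ρ = 7920 kg/m³
  option B: σ_y = 595.7 MPa, ρ = 1595 kg/m³
  option B: M = 15.3×10⁻³
  option F: M = 7.31×10⁻³
  option L: M = 5.14×10⁻³
  option S: M = 2.09×10⁻³
Option B has the largest M.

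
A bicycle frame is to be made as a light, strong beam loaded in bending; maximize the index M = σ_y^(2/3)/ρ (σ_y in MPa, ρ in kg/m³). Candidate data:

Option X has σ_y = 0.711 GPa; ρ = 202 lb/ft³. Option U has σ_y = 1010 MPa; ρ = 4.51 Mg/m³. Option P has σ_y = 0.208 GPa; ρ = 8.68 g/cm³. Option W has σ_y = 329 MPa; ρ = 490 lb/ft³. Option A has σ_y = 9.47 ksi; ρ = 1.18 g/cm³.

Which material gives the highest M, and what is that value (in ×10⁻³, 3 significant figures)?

option X, M = 24.6×10⁻³

Putting every candidate on a common basis:
  option X: σ_y = 711.0 MPa, ρ = 3236 kg/m³
  option U: σ_y = 1010 MPa, ρ = 4510 kg/m³
  option P: σ_y = 208.0 MPa, ρ = 8680 kg/m³
  option W: σ_y = 329.0 MPa, ρ = 7849 kg/m³
  option A: σ_y = 65.29 MPa, ρ = 1180 kg/m³
  option X: M = 24.6×10⁻³
  option U: M = 22.3×10⁻³
  option A: M = 13.7×10⁻³
  option W: M = 6.07×10⁻³
  option P: M = 4.04×10⁻³
The maximum is for option X.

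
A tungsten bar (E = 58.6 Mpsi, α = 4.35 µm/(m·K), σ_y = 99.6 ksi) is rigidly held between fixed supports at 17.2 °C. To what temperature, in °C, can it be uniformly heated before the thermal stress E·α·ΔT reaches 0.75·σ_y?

E = 58.6 Mpsi = 404.0 GPa.
σ_y = 99.6 ksi = 686.7 MPa.
E·α·ΔT = 515.0 MPa ⇒ ΔT = 515.0 / (404.0×10³ × 4.35×10⁻⁶) = 293.0 K.
T = 17.2 + 293.0 = 310.2 °C.

310 °C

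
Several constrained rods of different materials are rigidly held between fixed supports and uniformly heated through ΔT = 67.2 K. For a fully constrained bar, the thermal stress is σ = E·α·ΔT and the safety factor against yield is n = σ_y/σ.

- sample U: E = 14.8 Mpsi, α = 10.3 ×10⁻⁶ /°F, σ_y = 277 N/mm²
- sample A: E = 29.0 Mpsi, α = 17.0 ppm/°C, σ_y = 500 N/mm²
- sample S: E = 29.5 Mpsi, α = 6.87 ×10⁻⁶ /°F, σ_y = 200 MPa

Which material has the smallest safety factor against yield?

Per material, after unit conversion:
  sample U: E = 102.0, α = 18.5, σ_y = 277.0 → σ = 127 MPa, n = 2.18
  sample A: E = 199.9, α = 17.0, σ_y = 500.0 → σ = 228 MPa, n = 2.19
  sample S: E = 203.4, α = 12.4, σ_y = 200.0 → σ = 169 MPa, n = 1.18
Smallest n: sample S with n = 1.18.

sample S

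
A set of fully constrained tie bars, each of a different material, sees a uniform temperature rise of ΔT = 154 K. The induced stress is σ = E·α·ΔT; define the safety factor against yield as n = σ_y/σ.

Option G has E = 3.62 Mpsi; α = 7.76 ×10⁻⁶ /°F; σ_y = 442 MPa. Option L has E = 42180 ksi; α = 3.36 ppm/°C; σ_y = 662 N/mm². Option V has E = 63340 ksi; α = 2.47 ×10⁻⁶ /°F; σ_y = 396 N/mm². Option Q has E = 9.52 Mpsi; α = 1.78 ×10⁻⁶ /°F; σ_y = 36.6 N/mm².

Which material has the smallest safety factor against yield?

option Q

In consistent units (E in GPa, α in ×10⁻⁶/K, σ_y in MPa):
  option G: E = 24.96, α = 14.0, σ_y = 442.0 → σ = 53.7 MPa, n = 8.23
  option L: E = 290.8, α = 3.36, σ_y = 662.0 → σ = 150 MPa, n = 4.40
  option V: E = 436.7, α = 4.45, σ_y = 396.0 → σ = 299 MPa, n = 1.32
  option Q: E = 65.64, α = 3.20, σ_y = 36.60 → σ = 32.4 MPa, n = 1.13
The minimum is option Q at n = 1.13.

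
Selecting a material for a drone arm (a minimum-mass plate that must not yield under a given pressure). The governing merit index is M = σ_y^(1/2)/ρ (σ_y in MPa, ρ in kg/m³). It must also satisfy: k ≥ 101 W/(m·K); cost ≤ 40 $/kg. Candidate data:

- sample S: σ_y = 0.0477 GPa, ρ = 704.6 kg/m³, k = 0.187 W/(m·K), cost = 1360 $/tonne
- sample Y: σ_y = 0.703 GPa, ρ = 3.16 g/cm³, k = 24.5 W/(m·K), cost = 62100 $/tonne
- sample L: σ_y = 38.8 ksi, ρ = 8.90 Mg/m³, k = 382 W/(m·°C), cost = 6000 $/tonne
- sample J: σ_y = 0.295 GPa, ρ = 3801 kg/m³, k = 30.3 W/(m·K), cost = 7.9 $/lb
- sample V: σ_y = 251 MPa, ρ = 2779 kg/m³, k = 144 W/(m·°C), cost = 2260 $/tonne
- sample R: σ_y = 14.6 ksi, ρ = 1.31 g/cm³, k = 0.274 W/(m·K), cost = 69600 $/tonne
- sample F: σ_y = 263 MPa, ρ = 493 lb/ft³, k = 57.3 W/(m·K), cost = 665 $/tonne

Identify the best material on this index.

sample V

Screen on constraints: k ≥ 101 W/(m·K); cost ≤ 40 $/kg. Survivors: sample L, sample V.
Putting every candidate on a common basis:
  sample L: σ_y = 267.5 MPa, ρ = 8900 kg/m³
  sample V: σ_y = 251.0 MPa, ρ = 2779 kg/m³
  sample V: M = 5.70×10⁻³
  sample L: M = 1.84×10⁻³
Highest index: sample V.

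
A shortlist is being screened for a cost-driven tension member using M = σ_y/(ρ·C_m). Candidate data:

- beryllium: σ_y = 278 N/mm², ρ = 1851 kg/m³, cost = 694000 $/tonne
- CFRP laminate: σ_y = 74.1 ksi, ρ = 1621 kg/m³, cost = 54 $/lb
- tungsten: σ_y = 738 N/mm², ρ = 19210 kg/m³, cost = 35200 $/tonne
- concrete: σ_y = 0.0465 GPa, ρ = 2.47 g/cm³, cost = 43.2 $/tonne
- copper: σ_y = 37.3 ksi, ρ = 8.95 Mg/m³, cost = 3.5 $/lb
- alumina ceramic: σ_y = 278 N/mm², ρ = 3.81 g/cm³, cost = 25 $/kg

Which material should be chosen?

Normalizing units and computing the index:
  beryllium: σ_y = 278.0 MPa, ρ = 1851 kg/m³, cost = 694.0 $/kg
  CFRP laminate: σ_y = 510.9 MPa, ρ = 1621 kg/m³, cost = 119.0 $/kg
  tungsten: σ_y = 738.0 MPa, ρ = 19210 kg/m³, cost = 35.20 $/kg
  concrete: σ_y = 46.50 MPa, ρ = 2470 kg/m³, cost = 0.04320 $/kg
  copper: σ_y = 257.2 MPa, ρ = 8950 kg/m³, cost = 7.716 $/kg
  alumina ceramic: σ_y = 278.0 MPa, ρ = 3810 kg/m³, cost = 25.00 $/kg
  concrete: M = 436 kN·m per $
  copper: M = 3.72 kN·m per $
  alumina ceramic: M = 2.92 kN·m per $
  CFRP laminate: M = 2.65 kN·m per $
  tungsten: M = 1.09 kN·m per $
  beryllium: M = 0.216 kN·m per $
Highest index: concrete.

concrete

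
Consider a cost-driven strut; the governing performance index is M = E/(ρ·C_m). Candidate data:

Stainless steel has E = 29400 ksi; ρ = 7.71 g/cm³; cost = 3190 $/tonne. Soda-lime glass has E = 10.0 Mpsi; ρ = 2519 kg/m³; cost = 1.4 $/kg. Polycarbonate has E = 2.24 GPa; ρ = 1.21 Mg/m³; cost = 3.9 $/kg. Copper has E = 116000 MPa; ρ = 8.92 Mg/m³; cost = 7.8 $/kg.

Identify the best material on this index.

soda-lime glass

In SI units:
  stainless steel: E = 202.7 GPa, ρ = 7710 kg/m³, cost = 3.190 $/kg
  soda-lime glass: E = 68.95 GPa, ρ = 2519 kg/m³, cost = 1.400 $/kg
  polycarbonate: E = 2.240 GPa, ρ = 1210 kg/m³, cost = 3.900 $/kg
  copper: E = 116.0 GPa, ρ = 8920 kg/m³, cost = 7.800 $/kg
  soda-lime glass: M = 19.6 MN·m per $
  stainless steel: M = 8.24 MN·m per $
  copper: M = 1.67 MN·m per $
  polycarbonate: M = 0.475 MN·m per $
Highest index: soda-lime glass.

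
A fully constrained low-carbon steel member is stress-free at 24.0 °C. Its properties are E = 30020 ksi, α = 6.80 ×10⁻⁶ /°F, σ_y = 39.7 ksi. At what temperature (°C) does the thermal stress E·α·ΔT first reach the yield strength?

132 °C

E = 30020 ksi = 207.0 GPa.
α = 6.80×10⁻⁶/°F × 9/5 = 12.2×10⁻⁶/K.
σ_y = 39.7 ksi = 273.7 MPa.
E·α·ΔT = 273.7 MPa ⇒ ΔT = 273.7 / (207.0×10³ × 12.2×10⁻⁶) = 108.0 K.
T = 24.0 + 108.0 = 132.0 °C.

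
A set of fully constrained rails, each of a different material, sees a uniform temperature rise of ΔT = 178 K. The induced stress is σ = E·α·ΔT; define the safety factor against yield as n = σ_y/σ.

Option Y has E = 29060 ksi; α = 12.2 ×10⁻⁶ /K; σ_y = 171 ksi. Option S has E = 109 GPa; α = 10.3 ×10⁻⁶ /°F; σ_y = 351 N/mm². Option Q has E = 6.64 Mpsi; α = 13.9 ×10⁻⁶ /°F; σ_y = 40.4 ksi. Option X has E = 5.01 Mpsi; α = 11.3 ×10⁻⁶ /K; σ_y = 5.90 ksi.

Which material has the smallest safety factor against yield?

option X

With everything in SI (GPa, ×10⁻⁶/K, MPa):
  option Y: E = 200.4, α = 12.2, σ_y = 1179 → σ = 435 MPa, n = 2.71
  option S: E = 109.0, α = 18.5, σ_y = 351.0 → σ = 360 MPa, n = 0.976
  option Q: E = 45.78, α = 25.0, σ_y = 278.5 → σ = 204 MPa, n = 1.37
  option X: E = 34.54, α = 11.3, σ_y = 40.68 → σ = 69.5 MPa, n = 0.585
Option X has the lowest safety factor, n = 0.585.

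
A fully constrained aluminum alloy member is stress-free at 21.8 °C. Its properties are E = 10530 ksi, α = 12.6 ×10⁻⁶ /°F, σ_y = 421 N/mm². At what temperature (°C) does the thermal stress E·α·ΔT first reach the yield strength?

277 °C

E = 10530 ksi = 72.60 GPa.
α = 12.6×10⁻⁶/°F × 9/5 = 22.7×10⁻⁶/K.
σ_y = 421 N/mm² = 421.0 MPa.
E·α·ΔT = 421.0 MPa ⇒ ΔT = 421.0 / (72.60×10³ × 22.7×10⁻⁶) = 255.7 K.
T = 21.8 + 255.7 = 277.5 °C.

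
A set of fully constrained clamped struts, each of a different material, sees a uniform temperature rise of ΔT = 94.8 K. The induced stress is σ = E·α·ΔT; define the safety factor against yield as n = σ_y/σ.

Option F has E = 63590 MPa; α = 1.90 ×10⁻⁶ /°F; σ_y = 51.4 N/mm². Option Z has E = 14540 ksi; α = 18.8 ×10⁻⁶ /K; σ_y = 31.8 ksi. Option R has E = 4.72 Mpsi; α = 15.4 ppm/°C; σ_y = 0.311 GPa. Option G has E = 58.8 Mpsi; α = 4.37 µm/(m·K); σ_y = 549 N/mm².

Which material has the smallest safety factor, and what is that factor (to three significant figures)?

Per material, after unit conversion:
  option F: E = 63.59, α = 3.42, σ_y = 51.40 → σ = 20.6 MPa, n = 2.49
  option Z: E = 100.2, α = 18.8, σ_y = 219.3 → σ = 179 MPa, n = 1.23
  option R: E = 32.54, α = 15.4, σ_y = 311.0 → σ = 47.5 MPa, n = 6.55
  option G: E = 405.4, α = 4.37, σ_y = 549.0 → σ = 168 MPa, n = 3.27
Smallest n: option Z with n = 1.23.

option Z, n = 1.23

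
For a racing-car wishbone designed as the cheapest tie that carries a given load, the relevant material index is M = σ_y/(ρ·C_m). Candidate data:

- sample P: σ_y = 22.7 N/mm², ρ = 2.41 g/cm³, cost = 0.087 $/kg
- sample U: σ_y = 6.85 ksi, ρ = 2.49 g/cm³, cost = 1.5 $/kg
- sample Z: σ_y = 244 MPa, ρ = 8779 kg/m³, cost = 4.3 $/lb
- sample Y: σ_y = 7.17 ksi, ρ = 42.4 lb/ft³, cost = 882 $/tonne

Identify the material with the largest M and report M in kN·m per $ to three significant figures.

sample P, M = 108 kN·m per $

Normalizing units and computing the index:
  sample P: σ_y = 22.70 MPa, ρ = 2410 kg/m³, cost = 0.08700 $/kg
  sample U: σ_y = 47.23 MPa, ρ = 2490 kg/m³, cost = 1.500 $/kg
  sample Z: σ_y = 244.0 MPa, ρ = 8779 kg/m³, cost = 9.480 $/kg
  sample Y: σ_y = 49.44 MPa, ρ = 679.2 kg/m³, cost = 0.8820 $/kg
  sample P: M = 108 kN·m per $
  sample Y: M = 82.5 kN·m per $
  sample U: M = 12.6 kN·m per $
  sample Z: M = 2.93 kN·m per $
Sample P ranks first.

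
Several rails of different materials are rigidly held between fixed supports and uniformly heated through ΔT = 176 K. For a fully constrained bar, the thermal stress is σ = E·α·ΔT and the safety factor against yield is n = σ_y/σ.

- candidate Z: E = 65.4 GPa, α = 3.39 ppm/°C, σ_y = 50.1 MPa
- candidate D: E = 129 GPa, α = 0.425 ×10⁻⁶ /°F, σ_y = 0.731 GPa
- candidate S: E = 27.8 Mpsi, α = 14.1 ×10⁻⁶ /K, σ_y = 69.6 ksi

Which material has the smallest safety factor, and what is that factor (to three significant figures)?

candidate S, n = 1.01

With everything in SI (GPa, ×10⁻⁶/K, MPa):
  candidate Z: E = 65.40, α = 3.39, σ_y = 50.10 → σ = 39.0 MPa, n = 1.28
  candidate D: E = 129.0, α = 0.765, σ_y = 731.0 → σ = 17.4 MPa, n = 42.1
  candidate S: E = 191.7, α = 14.1, σ_y = 479.9 → σ = 476 MPa, n = 1.01
The minimum is candidate S at n = 1.01.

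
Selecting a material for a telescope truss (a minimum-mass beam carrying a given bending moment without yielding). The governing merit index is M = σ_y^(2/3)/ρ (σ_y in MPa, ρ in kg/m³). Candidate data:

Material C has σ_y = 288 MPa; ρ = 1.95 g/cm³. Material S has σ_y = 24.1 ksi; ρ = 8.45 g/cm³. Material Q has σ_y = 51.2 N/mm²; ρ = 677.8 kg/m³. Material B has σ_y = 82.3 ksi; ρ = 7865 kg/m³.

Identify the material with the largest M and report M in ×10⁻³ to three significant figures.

Normalizing units and computing the index:
  material C: σ_y = 288.0 MPa, ρ = 1950 kg/m³
  material S: σ_y = 166.2 MPa, ρ = 8450 kg/m³
  material Q: σ_y = 51.20 MPa, ρ = 677.8 kg/m³
  material B: σ_y = 567.4 MPa, ρ = 7865 kg/m³
  material C: M = 22.4×10⁻³
  material Q: M = 20.3×10⁻³
  material B: M = 8.71×10⁻³
  material S: M = 3.58×10⁻³
The maximum is for material C.

material C, M = 22.4×10⁻³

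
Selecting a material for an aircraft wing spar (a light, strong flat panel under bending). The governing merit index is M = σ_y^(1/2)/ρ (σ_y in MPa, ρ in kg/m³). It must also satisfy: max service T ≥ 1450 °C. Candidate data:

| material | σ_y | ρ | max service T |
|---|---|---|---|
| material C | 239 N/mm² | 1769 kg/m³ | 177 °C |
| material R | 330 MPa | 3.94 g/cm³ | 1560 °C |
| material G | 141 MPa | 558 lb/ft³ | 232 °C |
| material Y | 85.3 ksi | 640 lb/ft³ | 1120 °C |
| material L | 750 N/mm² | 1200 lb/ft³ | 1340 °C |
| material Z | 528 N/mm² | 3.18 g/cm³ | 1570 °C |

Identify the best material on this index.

Screen on constraints: max service T ≥ 1450 °C. Survivors: material R, material Z.
After converting to SI:
  material R: σ_y = 330.0 MPa, ρ = 3940 kg/m³
  material Z: σ_y = 528.0 MPa, ρ = 3180 kg/m³
  material Z: M = 7.23×10⁻³
  material R: M = 4.61×10⁻³
Material Z ranks first.

material Z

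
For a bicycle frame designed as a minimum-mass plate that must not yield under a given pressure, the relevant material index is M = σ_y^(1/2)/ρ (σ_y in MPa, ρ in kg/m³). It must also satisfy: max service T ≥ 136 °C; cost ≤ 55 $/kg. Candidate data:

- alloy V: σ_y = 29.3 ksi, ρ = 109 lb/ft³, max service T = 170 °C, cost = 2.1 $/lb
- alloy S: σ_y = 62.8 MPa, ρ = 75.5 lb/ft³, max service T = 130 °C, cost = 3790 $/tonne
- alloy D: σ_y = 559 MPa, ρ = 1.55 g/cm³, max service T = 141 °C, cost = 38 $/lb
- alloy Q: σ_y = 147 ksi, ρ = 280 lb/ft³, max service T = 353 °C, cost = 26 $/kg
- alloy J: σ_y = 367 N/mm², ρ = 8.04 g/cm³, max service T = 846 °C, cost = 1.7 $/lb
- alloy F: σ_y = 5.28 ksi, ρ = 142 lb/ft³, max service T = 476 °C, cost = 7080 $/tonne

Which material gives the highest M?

Screen on constraints: max service T ≥ 136 °C; cost ≤ 55 $/kg. Survivors: alloy V, alloy Q, alloy J, alloy F.
Convert each candidate to consistent units, then evaluate M:
  alloy V: σ_y = 202.0 MPa, ρ = 1746 kg/m³
  alloy Q: σ_y = 1014 MPa, ρ = 4485 kg/m³
  alloy J: σ_y = 367.0 MPa, ρ = 8040 kg/m³
  alloy F: σ_y = 36.40 MPa, ρ = 2275 kg/m³
  alloy V: M = 8.14×10⁻³
  alloy Q: M = 7.10×10⁻³
  alloy F: M = 2.65×10⁻³
  alloy J: M = 2.38×10⁻³
Alloy V ranks first.

alloy V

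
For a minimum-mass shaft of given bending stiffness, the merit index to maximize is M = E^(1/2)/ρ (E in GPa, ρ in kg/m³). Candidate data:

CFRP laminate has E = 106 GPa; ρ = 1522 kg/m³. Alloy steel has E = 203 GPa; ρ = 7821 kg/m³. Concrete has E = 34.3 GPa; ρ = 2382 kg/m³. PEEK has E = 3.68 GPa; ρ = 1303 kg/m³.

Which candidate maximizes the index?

Per-candidate index values:
  CFRP laminate: M = 6.76×10⁻³
  concrete: M = 2.46×10⁻³
  alloy steel: M = 1.82×10⁻³
  PEEK: M = 1.47×10⁻³
CFRP laminate has the largest M.

CFRP laminate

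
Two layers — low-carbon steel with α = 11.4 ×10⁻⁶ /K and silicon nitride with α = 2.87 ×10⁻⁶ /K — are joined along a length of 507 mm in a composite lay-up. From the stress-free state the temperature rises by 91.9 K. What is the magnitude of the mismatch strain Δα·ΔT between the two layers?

7.84×10⁻⁴

Δα = |11.4 − 2.87|×10⁻⁶/K = 8.53×10⁻⁶/K.
Mismatch strain = Δα·ΔT = 8.53×10⁻⁶ × 91.9 = 7.84×10⁻⁴.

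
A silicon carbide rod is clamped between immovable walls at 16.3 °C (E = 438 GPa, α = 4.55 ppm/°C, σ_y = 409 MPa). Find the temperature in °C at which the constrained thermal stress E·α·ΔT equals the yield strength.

E·α·ΔT = 409.0 MPa ⇒ ΔT = 409.0 / (438.0×10³ × 4.55×10⁻⁶) = 205.2 K.
T = 16.3 + 205.2 = 221.5 °C.

222 °C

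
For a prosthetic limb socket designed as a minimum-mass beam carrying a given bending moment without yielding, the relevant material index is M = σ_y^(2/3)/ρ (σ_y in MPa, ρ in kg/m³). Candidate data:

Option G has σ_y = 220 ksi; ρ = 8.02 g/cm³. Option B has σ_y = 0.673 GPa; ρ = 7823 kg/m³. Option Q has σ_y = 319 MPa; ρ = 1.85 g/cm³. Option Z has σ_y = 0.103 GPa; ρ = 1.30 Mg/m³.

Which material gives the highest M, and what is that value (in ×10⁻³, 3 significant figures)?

option Q, M = 25.2×10⁻³

Normalizing units and computing the index:
  option G: σ_y = 1517 MPa, ρ = 8020 kg/m³
  option B: σ_y = 673.0 MPa, ρ = 7823 kg/m³
  option Q: σ_y = 319.0 MPa, ρ = 1850 kg/m³
  option Z: σ_y = 103.0 MPa, ρ = 1300 kg/m³
  option Q: M = 25.2×10⁻³
  option Z: M = 16.9×10⁻³
  option G: M = 16.5×10⁻³
  option B: M = 9.82×10⁻³
Option Q has the largest M.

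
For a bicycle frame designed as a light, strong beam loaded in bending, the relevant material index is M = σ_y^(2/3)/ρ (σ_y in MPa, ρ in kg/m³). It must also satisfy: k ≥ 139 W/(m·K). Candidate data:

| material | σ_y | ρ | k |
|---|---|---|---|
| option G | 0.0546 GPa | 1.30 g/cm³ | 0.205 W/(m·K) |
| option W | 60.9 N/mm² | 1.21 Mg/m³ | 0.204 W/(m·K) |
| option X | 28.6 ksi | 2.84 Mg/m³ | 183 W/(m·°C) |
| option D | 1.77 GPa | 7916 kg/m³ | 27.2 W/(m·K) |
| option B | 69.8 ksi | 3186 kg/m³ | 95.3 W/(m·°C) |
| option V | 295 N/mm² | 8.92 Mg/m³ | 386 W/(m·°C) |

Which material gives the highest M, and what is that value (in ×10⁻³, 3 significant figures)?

option X, M = 11.9×10⁻³

Screen on constraints: k ≥ 139 W/(m·K). Survivors: option X, option V.
Normalizing units and computing the index:
  option X: σ_y = 197.2 MPa, ρ = 2840 kg/m³
  option V: σ_y = 295.0 MPa, ρ = 8920 kg/m³
  option X: M = 11.9×10⁻³
  option V: M = 4.97×10⁻³
Highest index: option X.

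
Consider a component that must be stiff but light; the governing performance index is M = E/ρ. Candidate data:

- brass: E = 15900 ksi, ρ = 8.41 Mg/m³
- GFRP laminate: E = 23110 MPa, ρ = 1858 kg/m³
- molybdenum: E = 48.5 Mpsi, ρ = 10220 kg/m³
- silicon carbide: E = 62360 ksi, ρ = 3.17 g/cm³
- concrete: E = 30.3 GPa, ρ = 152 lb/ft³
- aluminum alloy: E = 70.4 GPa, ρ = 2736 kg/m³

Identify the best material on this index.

silicon carbide

After converting to SI:
  brass: E = 109.6 GPa, ρ = 8410 kg/m³
  GFRP laminate: E = 23.11 GPa, ρ = 1858 kg/m³
  molybdenum: E = 334.4 GPa, ρ = 10220 kg/m³
  silicon carbide: E = 430.0 GPa, ρ = 3170 kg/m³
  concrete: E = 30.30 GPa, ρ = 2435 kg/m³
  aluminum alloy: E = 70.40 GPa, ρ = 2736 kg/m³
  silicon carbide: M = 136 MN·m/kg
  molybdenum: M = 32.7 MN·m/kg
  aluminum alloy: M = 25.7 MN·m/kg
  brass: M = 13.0 MN·m/kg
  concrete: M = 12.4 MN·m/kg
  GFRP laminate: M = 12.4 MN·m/kg
Silicon carbide ranks first.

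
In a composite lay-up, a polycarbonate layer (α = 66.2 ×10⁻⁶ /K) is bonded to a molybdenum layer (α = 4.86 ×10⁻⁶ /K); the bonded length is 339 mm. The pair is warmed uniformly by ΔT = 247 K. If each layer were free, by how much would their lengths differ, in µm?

5140 µm

Δα = |66.2 − 4.86|×10⁻⁶/K = 61.3×10⁻⁶/K.
ΔL_mismatch = Δα·L·ΔT = 61.3×10⁻⁶ × 339.0 mm × 247.0 K = 5140 µm.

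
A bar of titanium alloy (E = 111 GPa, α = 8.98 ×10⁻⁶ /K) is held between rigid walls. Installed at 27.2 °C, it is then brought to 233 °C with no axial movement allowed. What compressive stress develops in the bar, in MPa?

ΔT = 205.8 K. Constrained thermal stress σ = E·α·ΔT = 111.0×10³ MPa × 8.98×10⁻⁶ × 205.8 = 205 MPa (compressive).

205 MPa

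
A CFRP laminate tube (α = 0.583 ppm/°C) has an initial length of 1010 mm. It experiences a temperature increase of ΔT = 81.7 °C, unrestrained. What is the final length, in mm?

1010.0 mm

ΔL = α·L₀·ΔT = 0.583×10⁻⁶ × 1010 mm × 81.70 K = 0.0481 mm.
L = L₀ + ΔL = 1010 + 0.0481 = 1010.0 mm.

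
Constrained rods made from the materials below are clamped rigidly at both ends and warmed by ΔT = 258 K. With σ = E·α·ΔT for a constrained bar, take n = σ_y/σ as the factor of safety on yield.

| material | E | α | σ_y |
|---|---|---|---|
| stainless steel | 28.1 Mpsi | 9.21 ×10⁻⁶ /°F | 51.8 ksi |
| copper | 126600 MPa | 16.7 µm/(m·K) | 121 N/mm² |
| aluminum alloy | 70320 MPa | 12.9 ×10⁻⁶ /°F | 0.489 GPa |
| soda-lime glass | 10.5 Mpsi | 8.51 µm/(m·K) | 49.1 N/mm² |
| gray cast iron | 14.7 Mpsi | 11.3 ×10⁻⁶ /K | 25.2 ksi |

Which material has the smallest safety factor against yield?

copper

Converting E to GPa, α to ×10⁻⁶/K, σ_y to MPa, then σ and n for each:
  stainless steel: E = 193.7, α = 16.6, σ_y = 357.1 → σ = 829 MPa, n = 0.431
  copper: E = 126.6, α = 16.7, σ_y = 121.0 → σ = 545 MPa, n = 0.222
  aluminum alloy: E = 70.32, α = 23.2, σ_y = 489.0 → σ = 421 MPa, n = 1.16
  soda-lime glass: E = 72.39, α = 8.51, σ_y = 49.10 → σ = 159 MPa, n = 0.309
  gray cast iron: E = 101.4, α = 11.3, σ_y = 173.7 → σ = 295 MPa, n = 0.588
The minimum is copper at n = 0.222.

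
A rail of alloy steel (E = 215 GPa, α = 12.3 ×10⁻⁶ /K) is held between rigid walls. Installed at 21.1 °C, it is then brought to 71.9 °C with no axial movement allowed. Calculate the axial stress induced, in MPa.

ΔT = 50.80 K. Constrained thermal stress σ = E·α·ΔT = 215.0×10³ MPa × 12.3×10⁻⁶ × 50.80 = 134 MPa (compressive).

134 MPa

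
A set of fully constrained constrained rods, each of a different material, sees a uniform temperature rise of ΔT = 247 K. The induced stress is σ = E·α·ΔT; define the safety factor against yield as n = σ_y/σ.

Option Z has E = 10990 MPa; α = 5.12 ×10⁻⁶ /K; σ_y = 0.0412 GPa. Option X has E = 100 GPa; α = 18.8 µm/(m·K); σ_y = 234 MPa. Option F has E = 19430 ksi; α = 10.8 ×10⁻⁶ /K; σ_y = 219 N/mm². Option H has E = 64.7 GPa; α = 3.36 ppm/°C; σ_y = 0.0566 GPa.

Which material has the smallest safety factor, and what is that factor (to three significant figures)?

In consistent units (E in GPa, α in ×10⁻⁶/K, σ_y in MPa):
  option Z: E = 10.99, α = 5.12, σ_y = 41.20 → σ = 13.9 MPa, n = 2.96
  option X: E = 100.0, α = 18.8, σ_y = 234.0 → σ = 464 MPa, n = 0.504
  option F: E = 134.0, α = 10.8, σ_y = 219.0 → σ = 357 MPa, n = 0.613
  option H: E = 64.70, α = 3.36, σ_y = 56.60 → σ = 53.7 MPa, n = 1.05
The minimum is option X at n = 0.504.

option X, n = 0.504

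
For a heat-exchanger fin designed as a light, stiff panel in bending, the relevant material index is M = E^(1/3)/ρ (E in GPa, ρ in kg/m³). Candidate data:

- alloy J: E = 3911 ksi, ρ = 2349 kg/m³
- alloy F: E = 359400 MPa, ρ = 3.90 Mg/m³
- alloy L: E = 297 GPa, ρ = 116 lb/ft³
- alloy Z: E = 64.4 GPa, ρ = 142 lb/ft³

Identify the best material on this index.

alloy L

Convert each candidate to consistent units, then evaluate M:
  alloy J: E = 26.97 GPa, ρ = 2349 kg/m³
  alloy F: E = 359.4 GPa, ρ = 3900 kg/m³
  alloy L: E = 297.0 GPa, ρ = 1858 kg/m³
  alloy Z: E = 64.40 GPa, ρ = 2275 kg/m³
  alloy L: M = 3.59×10⁻³
  alloy F: M = 1.82×10⁻³
  alloy Z: M = 1.76×10⁻³
  alloy J: M = 1.28×10⁻³
Alloy L has the largest M.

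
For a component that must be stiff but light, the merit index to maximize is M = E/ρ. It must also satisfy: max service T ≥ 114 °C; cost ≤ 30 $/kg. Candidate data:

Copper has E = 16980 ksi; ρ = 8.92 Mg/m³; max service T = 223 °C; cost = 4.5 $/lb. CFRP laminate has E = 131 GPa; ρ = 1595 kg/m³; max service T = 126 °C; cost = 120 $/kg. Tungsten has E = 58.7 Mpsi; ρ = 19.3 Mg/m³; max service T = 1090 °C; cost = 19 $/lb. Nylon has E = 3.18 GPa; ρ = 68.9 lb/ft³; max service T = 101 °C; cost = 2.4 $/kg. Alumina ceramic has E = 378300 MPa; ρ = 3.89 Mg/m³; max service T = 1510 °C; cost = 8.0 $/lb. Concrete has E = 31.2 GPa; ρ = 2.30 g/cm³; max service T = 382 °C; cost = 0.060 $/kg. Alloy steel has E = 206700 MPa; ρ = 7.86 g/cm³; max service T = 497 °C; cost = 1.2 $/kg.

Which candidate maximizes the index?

Screen on constraints: max service T ≥ 114 °C; cost ≤ 30 $/kg. Survivors: copper, alumina ceramic, concrete, alloy steel.
After converting to SI:
  copper: E = 117.1 GPa, ρ = 8920 kg/m³
  alumina ceramic: E = 378.3 GPa, ρ = 3890 kg/m³
  concrete: E = 31.20 GPa, ρ = 2300 kg/m³
  alloy steel: E = 206.7 GPa, ρ = 7860 kg/m³
  alumina ceramic: M = 97.2 MN·m/kg
  alloy steel: M = 26.3 MN·m/kg
  concrete: M = 13.6 MN·m/kg
  copper: M = 13.1 MN·m/kg
Highest index: alumina ceramic.

alumina ceramic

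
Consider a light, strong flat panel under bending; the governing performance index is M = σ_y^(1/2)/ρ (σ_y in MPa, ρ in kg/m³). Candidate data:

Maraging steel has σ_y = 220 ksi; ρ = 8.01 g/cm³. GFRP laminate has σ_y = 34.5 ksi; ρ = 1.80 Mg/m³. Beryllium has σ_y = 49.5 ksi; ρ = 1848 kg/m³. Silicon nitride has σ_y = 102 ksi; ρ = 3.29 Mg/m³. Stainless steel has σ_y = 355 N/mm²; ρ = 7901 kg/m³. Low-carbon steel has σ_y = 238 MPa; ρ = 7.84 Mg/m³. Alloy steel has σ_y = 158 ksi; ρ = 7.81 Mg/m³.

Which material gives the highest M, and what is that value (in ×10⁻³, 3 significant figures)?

After converting to SI:
  maraging steel: σ_y = 1517 MPa, ρ = 8010 kg/m³
  GFRP laminate: σ_y = 237.9 MPa, ρ = 1800 kg/m³
  beryllium: σ_y = 341.3 MPa, ρ = 1848 kg/m³
  silicon nitride: σ_y = 703.3 MPa, ρ = 3290 kg/m³
  stainless steel: σ_y = 355.0 MPa, ρ = 7901 kg/m³
  low-carbon steel: σ_y = 238.0 MPa, ρ = 7840 kg/m³
  alloy steel: σ_y = 1089 MPa, ρ = 7810 kg/m³
  beryllium: M = 10.0×10⁻³
  GFRP laminate: M = 8.57×10⁻³
  silicon nitride: M = 8.06×10⁻³
  maraging steel: M = 4.86×10⁻³
  alloy steel: M = 4.23×10⁻³
  stainless steel: M = 2.38×10⁻³
  low-carbon steel: M = 1.97×10⁻³
Highest index: beryllium.

beryllium, M = 10.0×10⁻³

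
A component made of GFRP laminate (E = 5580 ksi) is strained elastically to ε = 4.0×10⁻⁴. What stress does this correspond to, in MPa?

15.4 MPa

E = 5580 ksi = 38.47 GPa.
σ = E·ε = 38470 MPa × 4.0×10⁻⁴ = 15.4 MPa.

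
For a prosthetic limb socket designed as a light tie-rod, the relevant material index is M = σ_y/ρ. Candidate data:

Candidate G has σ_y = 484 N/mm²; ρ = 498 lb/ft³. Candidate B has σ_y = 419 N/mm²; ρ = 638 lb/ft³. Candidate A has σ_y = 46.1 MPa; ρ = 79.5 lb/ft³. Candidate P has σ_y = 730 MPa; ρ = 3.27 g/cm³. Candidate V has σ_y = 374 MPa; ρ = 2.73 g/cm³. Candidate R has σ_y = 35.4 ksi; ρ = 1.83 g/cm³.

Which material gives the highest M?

candidate P

Putting every candidate on a common basis:
  candidate G: σ_y = 484.0 MPa, ρ = 7977 kg/m³
  candidate B: σ_y = 419.0 MPa, ρ = 10220 kg/m³
  candidate A: σ_y = 46.10 MPa, ρ = 1273 kg/m³
  candidate P: σ_y = 730.0 MPa, ρ = 3270 kg/m³
  candidate V: σ_y = 374.0 MPa, ρ = 2730 kg/m³
  candidate R: σ_y = 244.1 MPa, ρ = 1830 kg/m³
  candidate P: M = 223 kN·m/kg
  candidate V: M = 137 kN·m/kg
  candidate R: M = 133 kN·m/kg
  candidate G: M = 60.7 kN·m/kg
  candidate B: M = 41.0 kN·m/kg
  candidate A: M = 36.2 kN·m/kg
The maximum is for candidate P.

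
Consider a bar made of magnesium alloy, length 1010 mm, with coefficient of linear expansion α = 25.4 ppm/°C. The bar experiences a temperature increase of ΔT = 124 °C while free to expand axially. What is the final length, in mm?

1013.2 mm

ΔL = α·L₀·ΔT = 25.4×10⁻⁶ × 1010 mm × 124.0 K = 3.18 mm.
L = L₀ + ΔL = 1010 + 3.18 = 1013.2 mm.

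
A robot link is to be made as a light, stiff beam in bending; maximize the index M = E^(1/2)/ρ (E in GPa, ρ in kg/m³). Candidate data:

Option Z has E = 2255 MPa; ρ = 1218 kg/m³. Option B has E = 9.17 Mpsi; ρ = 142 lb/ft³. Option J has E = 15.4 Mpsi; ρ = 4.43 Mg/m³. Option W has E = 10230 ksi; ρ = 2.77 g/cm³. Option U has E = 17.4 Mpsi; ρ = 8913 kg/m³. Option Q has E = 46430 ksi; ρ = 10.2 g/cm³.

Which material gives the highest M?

option B

Putting every candidate on a common basis:
  option Z: E = 2.255 GPa, ρ = 1218 kg/m³
  option B: E = 63.22 GPa, ρ = 2275 kg/m³
  option J: E = 106.2 GPa, ρ = 4430 kg/m³
  option W: E = 70.53 GPa, ρ = 2770 kg/m³
  option U: E = 120.0 GPa, ρ = 8913 kg/m³
  option Q: E = 320.1 GPa, ρ = 10200 kg/m³
  option B: M = 3.50×10⁻³
  option W: M = 3.03×10⁻³
  option J: M = 2.33×10⁻³
  option Q: M = 1.75×10⁻³
  option Z: M = 1.23×10⁻³
  option U: M = 1.23×10⁻³
Highest index: option B.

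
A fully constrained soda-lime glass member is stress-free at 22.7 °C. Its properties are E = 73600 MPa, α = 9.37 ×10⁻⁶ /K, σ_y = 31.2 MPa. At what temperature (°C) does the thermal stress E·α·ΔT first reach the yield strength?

E = 73600 MPa = 73.60 GPa.
E·α·ΔT = 31.20 MPa ⇒ ΔT = 31.20 / (73.60×10³ × 9.37×10⁻⁶) = 45.24 K.
T = 22.7 + 45.24 = 67.94 °C.

67.9 °C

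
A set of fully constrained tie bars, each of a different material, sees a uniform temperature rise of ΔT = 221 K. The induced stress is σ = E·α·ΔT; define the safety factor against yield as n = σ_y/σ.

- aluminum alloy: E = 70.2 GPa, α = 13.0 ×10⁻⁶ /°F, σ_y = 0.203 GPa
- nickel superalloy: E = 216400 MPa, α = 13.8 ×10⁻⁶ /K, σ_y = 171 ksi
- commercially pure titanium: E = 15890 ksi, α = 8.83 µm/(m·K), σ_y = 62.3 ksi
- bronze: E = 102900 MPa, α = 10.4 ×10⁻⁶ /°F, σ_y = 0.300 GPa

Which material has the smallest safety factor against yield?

aluminum alloy

Converting E to GPa, α to ×10⁻⁶/K, σ_y to MPa, then σ and n for each:
  aluminum alloy: E = 70.20, α = 23.4, σ_y = 203.0 → σ = 363 MPa, n = 0.559
  nickel superalloy: E = 216.4, α = 13.8, σ_y = 1179 → σ = 660 MPa, n = 1.79
  commercially pure titanium: E = 109.6, α = 8.83, σ_y = 429.5 → σ = 214 MPa, n = 2.01
  bronze: E = 102.9, α = 18.7, σ_y = 300.0 → σ = 426 MPa, n = 0.705
Aluminum alloy has the lowest safety factor, n = 0.559.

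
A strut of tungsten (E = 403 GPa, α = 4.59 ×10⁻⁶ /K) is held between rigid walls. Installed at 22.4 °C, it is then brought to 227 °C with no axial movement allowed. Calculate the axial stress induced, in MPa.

378 MPa

ΔT = 204.6 K. Constrained thermal stress σ = E·α·ΔT = 403.0×10³ MPa × 4.59×10⁻⁶ × 204.6 = 378 MPa (compressive).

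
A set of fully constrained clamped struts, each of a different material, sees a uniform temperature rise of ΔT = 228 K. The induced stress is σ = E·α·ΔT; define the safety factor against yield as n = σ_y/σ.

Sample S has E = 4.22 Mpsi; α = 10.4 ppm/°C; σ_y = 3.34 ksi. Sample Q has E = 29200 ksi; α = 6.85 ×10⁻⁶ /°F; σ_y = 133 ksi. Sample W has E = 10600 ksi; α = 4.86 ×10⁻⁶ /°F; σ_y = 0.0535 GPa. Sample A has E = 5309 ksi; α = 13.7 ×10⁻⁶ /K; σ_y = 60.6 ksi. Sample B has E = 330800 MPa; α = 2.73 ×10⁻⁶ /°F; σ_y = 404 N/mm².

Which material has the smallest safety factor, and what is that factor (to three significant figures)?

Per material, after unit conversion:
  sample S: E = 29.10, α = 10.4, σ_y = 23.03 → σ = 69.0 MPa, n = 0.334
  sample Q: E = 201.3, α = 12.3, σ_y = 917.0 → σ = 566 MPa, n = 1.62
  sample W: E = 73.08, α = 8.75, σ_y = 53.50 → σ = 146 MPa, n = 0.367
  sample A: E = 36.60, α = 13.7, σ_y = 417.8 → σ = 114 MPa, n = 3.65
  sample B: E = 330.8, α = 4.91, σ_y = 404.0 → σ = 371 MPa, n = 1.09
Smallest n: sample S with n = 0.334.

sample S, n = 0.334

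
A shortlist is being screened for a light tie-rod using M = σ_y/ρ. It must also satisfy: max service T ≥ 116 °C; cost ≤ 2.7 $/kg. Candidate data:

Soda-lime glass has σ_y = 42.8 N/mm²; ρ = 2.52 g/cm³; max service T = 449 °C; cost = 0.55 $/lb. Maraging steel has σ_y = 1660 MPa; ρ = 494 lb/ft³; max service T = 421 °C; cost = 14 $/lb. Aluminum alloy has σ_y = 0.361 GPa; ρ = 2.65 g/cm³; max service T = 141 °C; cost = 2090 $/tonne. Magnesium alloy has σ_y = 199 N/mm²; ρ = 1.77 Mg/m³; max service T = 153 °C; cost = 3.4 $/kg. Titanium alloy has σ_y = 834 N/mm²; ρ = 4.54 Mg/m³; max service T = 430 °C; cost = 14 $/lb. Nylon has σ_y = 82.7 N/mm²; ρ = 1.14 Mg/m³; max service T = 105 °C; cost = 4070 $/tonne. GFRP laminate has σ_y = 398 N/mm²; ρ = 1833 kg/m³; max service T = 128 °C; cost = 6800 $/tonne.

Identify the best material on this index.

aluminum alloy

Screen on constraints: max service T ≥ 116 °C; cost ≤ 2.7 $/kg. Survivors: soda-lime glass, aluminum alloy.
Putting every candidate on a common basis:
  soda-lime glass: σ_y = 42.80 MPa, ρ = 2520 kg/m³
  aluminum alloy: σ_y = 361.0 MPa, ρ = 2650 kg/m³
  aluminum alloy: M = 136 kN·m/kg
  soda-lime glass: M = 17.0 kN·m/kg
The maximum is for aluminum alloy.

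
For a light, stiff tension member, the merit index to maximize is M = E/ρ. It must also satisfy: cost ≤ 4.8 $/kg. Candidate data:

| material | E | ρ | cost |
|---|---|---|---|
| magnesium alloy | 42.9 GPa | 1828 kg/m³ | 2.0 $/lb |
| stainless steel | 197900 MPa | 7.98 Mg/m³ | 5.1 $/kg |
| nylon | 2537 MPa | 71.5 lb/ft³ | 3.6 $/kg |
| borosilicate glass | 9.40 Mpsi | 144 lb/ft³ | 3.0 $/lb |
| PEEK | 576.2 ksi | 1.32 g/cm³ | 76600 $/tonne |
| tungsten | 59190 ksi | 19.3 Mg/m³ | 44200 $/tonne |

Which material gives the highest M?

magnesium alloy

Screen on constraints: cost ≤ 4.8 $/kg. Survivors: magnesium alloy, nylon.
Convert each candidate to consistent units, then evaluate M:
  magnesium alloy: E = 42.90 GPa, ρ = 1828 kg/m³
  nylon: E = 2.537 GPa, ρ = 1145 kg/m³
  magnesium alloy: M = 23.5 MN·m/kg
  nylon: M = 2.22 MN·m/kg
Magnesium alloy ranks first.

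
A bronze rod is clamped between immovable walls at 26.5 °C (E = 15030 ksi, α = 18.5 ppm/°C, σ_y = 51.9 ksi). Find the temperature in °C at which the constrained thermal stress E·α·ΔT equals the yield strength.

E = 15030 ksi = 103.6 GPa.
σ_y = 51.9 ksi = 357.8 MPa.
E·α·ΔT = 357.8 MPa ⇒ ΔT = 357.8 / (103.6×10³ × 18.5×10⁻⁶) = 186.7 K.
T = 26.5 + 186.7 = 213.2 °C.

213 °C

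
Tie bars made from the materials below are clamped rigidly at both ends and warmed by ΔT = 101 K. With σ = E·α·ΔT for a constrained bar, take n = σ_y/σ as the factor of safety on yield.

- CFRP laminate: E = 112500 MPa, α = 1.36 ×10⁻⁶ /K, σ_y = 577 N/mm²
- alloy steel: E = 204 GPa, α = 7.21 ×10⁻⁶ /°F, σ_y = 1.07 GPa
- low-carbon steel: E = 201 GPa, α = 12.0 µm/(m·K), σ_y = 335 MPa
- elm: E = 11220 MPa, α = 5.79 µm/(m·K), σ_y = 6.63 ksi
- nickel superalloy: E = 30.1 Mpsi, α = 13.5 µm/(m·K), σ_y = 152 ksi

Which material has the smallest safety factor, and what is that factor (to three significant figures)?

low-carbon steel, n = 1.38

Converting E to GPa, α to ×10⁻⁶/K, σ_y to MPa, then σ and n for each:
  CFRP laminate: E = 112.5, α = 1.36, σ_y = 577.0 → σ = 15.5 MPa, n = 37.3
  alloy steel: E = 204.0, α = 13.0, σ_y = 1070 → σ = 267 MPa, n = 4.00
  low-carbon steel: E = 201.0, α = 12.0, σ_y = 335.0 → σ = 244 MPa, n = 1.38
  elm: E = 11.22, α = 5.79, σ_y = 45.71 → σ = 6.56 MPa, n = 6.97
  nickel superalloy: E = 207.5, α = 13.5, σ_y = 1048 → σ = 283 MPa, n = 3.70
Low-carbon steel has the lowest safety factor, n = 1.38.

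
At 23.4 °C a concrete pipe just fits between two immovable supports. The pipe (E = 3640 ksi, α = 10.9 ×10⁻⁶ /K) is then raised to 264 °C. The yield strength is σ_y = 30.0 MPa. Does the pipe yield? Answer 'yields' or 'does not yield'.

E = 3640 ksi = 25.10 GPa.
ΔT = 240.6 K. Constrained thermal stress σ = E·α·ΔT = 25.10×10³ MPa × 10.9×10⁻⁶ × 240.6 = 65.8 MPa (compressive).
Compare to σ_y = 30.0 MPa: σ ≥ σ_y, so it yields.

yields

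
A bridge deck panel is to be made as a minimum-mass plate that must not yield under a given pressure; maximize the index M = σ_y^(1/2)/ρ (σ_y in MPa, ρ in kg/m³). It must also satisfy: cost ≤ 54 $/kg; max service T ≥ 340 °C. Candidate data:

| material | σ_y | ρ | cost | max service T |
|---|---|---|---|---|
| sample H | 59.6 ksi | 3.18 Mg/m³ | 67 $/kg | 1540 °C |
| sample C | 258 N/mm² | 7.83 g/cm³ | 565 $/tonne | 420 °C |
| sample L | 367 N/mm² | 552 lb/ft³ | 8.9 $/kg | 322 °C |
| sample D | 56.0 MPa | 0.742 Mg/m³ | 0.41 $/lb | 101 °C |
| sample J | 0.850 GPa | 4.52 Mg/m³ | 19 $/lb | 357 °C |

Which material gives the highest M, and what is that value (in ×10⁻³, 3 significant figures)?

sample J, M = 6.45×10⁻³

Screen on constraints: cost ≤ 54 $/kg; max service T ≥ 340 °C. Survivors: sample C, sample J.
Convert each candidate to consistent units, then evaluate M:
  sample C: σ_y = 258.0 MPa, ρ = 7830 kg/m³
  sample J: σ_y = 850.0 MPa, ρ = 4520 kg/m³
  sample J: M = 6.45×10⁻³
  sample C: M = 2.05×10⁻³
The maximum is for sample J.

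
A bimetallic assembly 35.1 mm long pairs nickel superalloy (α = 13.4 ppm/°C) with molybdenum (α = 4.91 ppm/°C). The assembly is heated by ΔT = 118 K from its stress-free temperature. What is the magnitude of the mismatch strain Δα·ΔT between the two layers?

1.00×10⁻³

Δα = |13.4 − 4.91|×10⁻⁶/K = 8.49×10⁻⁶/K.
Mismatch strain = Δα·ΔT = 8.49×10⁻⁶ × 118.0 = 1.00×10⁻³.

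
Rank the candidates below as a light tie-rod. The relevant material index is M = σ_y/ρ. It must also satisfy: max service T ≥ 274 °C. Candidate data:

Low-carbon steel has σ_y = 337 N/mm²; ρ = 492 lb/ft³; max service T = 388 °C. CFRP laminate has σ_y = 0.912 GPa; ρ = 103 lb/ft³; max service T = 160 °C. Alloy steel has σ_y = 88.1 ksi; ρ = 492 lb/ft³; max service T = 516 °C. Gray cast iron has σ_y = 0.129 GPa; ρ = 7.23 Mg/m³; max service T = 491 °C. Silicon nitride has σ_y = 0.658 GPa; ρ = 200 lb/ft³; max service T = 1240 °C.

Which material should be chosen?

silicon nitride

Screen on constraints: max service T ≥ 274 °C. Survivors: low-carbon steel, alloy steel, gray cast iron, silicon nitride.
Convert each candidate to consistent units, then evaluate M:
  low-carbon steel: σ_y = 337.0 MPa, ρ = 7881 kg/m³
  alloy steel: σ_y = 607.4 MPa, ρ = 7881 kg/m³
  gray cast iron: σ_y = 129.0 MPa, ρ = 7230 kg/m³
  silicon nitride: σ_y = 658.0 MPa, ρ = 3204 kg/m³
  silicon nitride: M = 205 kN·m/kg
  alloy steel: M = 77.1 kN·m/kg
  low-carbon steel: M = 42.8 kN·m/kg
  gray cast iron: M = 17.8 kN·m/kg
Silicon nitride ranks first.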